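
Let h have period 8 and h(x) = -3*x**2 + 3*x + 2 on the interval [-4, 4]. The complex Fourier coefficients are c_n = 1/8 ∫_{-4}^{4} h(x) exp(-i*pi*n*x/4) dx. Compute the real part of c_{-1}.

Since h is real-valued, Re(c_{-1}) = 1/8 ∫_{-4}^{4} h(x) cos(-pi*x/4) dx = a_{1}/2.
Integrating by parts twice (tabular method), an antiderivative of (-3*x**2 + 3*x + 2) cos(-pi*x/4) is -12*x**2*sin(pi*x/4)/pi + 12*x*sin(pi*x/4)/pi - 96*x*cos(pi*x/4)/pi**2 + 8*sin(pi*x/4)/pi + 384*sin(pi*x/4)/pi**3 + 48*cos(pi*x/4)/pi**2; evaluating from -4 to 4: ∫_{-4}^{4} (-3*x**2 + 3*x + 2) cos(-pi*x/4) dx = (336/pi**2) - (-432/pi**2) = 768/pi**2.
Hence Re(c_{-1}) = (1/8)·(768/pi**2) = 96/pi**2.

96/pi**2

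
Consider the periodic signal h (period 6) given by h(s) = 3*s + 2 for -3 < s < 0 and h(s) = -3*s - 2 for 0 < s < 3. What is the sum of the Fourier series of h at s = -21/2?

s = -21/2 differs from s = 3/2 by -2 full period(s), and the series is 6-periodic.
h is continuous at s = 3/2 with value -13/2, so the series converges to -13/2 there.

-13/2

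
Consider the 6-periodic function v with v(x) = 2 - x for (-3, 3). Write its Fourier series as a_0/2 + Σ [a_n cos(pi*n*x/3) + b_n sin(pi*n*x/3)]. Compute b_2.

b_2 = 1/3 ∫_{-3}^{3} v(x) sin(2*pi*x/3) dx.
Integrating by parts (boundary term plus one more integral), an antiderivative of (2 - x) sin(2*pi*x/3) is 3*x*cos(2*pi*x/3)/(2*pi) - 9*sin(2*pi*x/3)/(4*pi**2) - 3*cos(2*pi*x/3)/pi; evaluating from -3 to 3: ∫_{-3}^{3} (2 - x) sin(2*pi*x/3) dx = (3/(2*pi)) - (-15/(2*pi)) = 9/pi.
Hence b_2 = (1/3)·(9/pi) = 3/pi.

3/pi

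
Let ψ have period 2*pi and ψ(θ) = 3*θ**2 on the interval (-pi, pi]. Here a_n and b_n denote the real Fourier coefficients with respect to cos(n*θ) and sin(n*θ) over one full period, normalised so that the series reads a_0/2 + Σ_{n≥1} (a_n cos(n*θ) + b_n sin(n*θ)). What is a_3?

a_3 = 1/pi ∫_{-pi}^{pi} ψ(θ) cos(3*θ) dθ.
ψ is even and cos(3*θ) is even, so the integrand is even and a_3 = 2/pi ∫_0^{pi} ψ(θ) cos(3*θ) dθ.
Integrating by parts twice (tabular method), an antiderivative of (3*θ**2) cos(3*θ) is θ**2*sin(3*θ) + 2*θ*cos(3*θ)/3 - 2*sin(3*θ)/9; evaluating from 0 to pi: ∫_{0}^{pi} (3*θ**2) cos(3*θ) dθ = (-2*pi/3) - (0) = -2*pi/3.
Hence a_3 = (2/pi)·(-2*pi/3) = -4/3.

-4/3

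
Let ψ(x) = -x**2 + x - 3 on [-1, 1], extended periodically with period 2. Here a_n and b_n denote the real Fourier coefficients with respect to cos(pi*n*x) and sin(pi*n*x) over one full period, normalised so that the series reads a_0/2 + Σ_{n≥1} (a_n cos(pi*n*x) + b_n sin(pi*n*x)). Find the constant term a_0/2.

-10/3

a_0 = ∫_{-1}^{1} ψ(x) dx = -20/3.
So the constant term a_0/2 = -10/3.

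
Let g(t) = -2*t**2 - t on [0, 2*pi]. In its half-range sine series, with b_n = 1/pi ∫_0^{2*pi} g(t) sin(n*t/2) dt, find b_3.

b_3 = 1/pi ∫_0^{2*pi} (-2*t**2 - t) sin(3*t/2) dt.
Integrating by parts twice (tabular method), an antiderivative of (-2*t**2 - t) sin(3*t/2) is 4*t**2*cos(3*t/2)/3 - 16*t*sin(3*t/2)/9 + 2*t*cos(3*t/2)/3 - 4*sin(3*t/2)/9 - 32*cos(3*t/2)/27; evaluating from 0 to 2*pi: ∫_{0}^{2*pi} (-2*t**2 - t) sin(3*t/2) dt = (-16*pi**2/3 - 4*pi/3 + 32/27) - (-32/27) = -16*pi**2/3 - 4*pi/3 + 64/27.
Hence b_3 = (1/pi)·(-16*pi**2/3 - 4*pi/3 + 64/27) = 4*(-36*pi**2 - 9*pi + 16)/(27*pi).

4*(-36*pi**2 - 9*pi + 16)/(27*pi)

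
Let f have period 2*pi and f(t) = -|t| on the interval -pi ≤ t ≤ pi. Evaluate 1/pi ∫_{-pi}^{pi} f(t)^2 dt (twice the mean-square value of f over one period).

2*pi**2/3

1/pi ∫_{-pi}^{pi} f(t)^2 dt = 1/pi · (2*pi**3/3) = 2*pi**2/3.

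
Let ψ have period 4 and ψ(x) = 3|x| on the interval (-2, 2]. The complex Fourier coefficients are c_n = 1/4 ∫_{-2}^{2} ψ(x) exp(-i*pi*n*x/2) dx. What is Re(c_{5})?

Since ψ is real-valued, Re(c_{5}) = 1/4 ∫_{-2}^{2} ψ(x) cos(5*pi*x/2) dx = a_{5}/2.
ψ is even and cos(5*pi*x/2) is even, so the integrand is even: ∫_{-2}^{2} ψ(x) cos(5*pi*x/2) dx = 2∫_0^{2} ψ(x) cos(5*pi*x/2) dx.
Integrating by parts (boundary term plus one more integral), an antiderivative of (3*x) cos(5*pi*x/2) is 6*x*sin(5*pi*x/2)/(5*pi) + 12*cos(5*pi*x/2)/(25*pi**2); evaluating from 0 to 2: ∫_{0}^{2} (3*x) cos(5*pi*x/2) dx = (-12/(25*pi**2)) - (12/(25*pi**2)) = -24/(25*pi**2).
So ∫_{-2}^{2} ψ(x) cos(5*pi*x/2) dx = -48/(25*pi**2).
Hence Re(c_{5}) = (1/4)·(-48/(25*pi**2)) = -12/(25*pi**2).

-12/(25*pi**2)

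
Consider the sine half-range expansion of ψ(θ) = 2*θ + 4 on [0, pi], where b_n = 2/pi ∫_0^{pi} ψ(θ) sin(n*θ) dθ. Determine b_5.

b_5 = 2/pi ∫_0^{pi} (2*θ + 4) sin(5*θ) dθ.
Integrating by parts (boundary term plus one more integral), an antiderivative of (2*θ + 4) sin(5*θ) is -2*θ*cos(5*θ)/5 + 2*sin(5*θ)/25 - 4*cos(5*θ)/5; evaluating from 0 to pi: ∫_{0}^{pi} (2*θ + 4) sin(5*θ) dθ = (4/5 + 2*pi/5) - (-4/5) = 2*pi/5 + 8/5.
Hence b_5 = (2/pi)·(2*pi/5 + 8/5) = 4*(pi + 4)/(5*pi).

4*(pi + 4)/(5*pi)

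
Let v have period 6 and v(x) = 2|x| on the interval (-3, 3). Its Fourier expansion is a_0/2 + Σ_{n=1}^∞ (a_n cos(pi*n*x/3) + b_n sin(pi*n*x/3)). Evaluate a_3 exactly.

a_3 = 1/3 ∫_{-3}^{3} v(x) cos(pi*x) dx.
v is even and cos(pi*x) is even, so the integrand is even and a_3 = 2/3 ∫_0^{3} v(x) cos(pi*x) dx.
Integrating by parts (boundary term plus one more integral), an antiderivative of (2*x) cos(pi*x) is 2*x*sin(pi*x)/pi + 2*cos(pi*x)/pi**2; evaluating from 0 to 3: ∫_{0}^{3} (2*x) cos(pi*x) dx = (-2/pi**2) - (2/pi**2) = -4/pi**2.
Hence a_3 = (2/3)·(-4/pi**2) = -8/(3*pi**2).

-8/(3*pi**2)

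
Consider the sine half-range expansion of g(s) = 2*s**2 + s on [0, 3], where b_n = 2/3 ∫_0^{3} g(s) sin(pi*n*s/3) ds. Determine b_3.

-16/(3*pi**3) + 14/pi

b_3 = 2/3 ∫_0^{3} (2*s**2 + s) sin(pi*s) ds.
Integrating by parts twice (tabular method), an antiderivative of (2*s**2 + s) sin(pi*s) is -2*s**2*cos(pi*s)/pi + 4*s*sin(pi*s)/pi**2 - s*cos(pi*s)/pi + sin(pi*s)/pi**2 + 4*cos(pi*s)/pi**3; evaluating from 0 to 3: ∫_{0}^{3} (2*s**2 + s) sin(pi*s) ds = (-4/pi**3 + 21/pi) - (4/pi**3) = -8/pi**3 + 21/pi.
Hence b_3 = (2/3)·(-8/pi**3 + 21/pi) = -16/(3*pi**3) + 14/pi.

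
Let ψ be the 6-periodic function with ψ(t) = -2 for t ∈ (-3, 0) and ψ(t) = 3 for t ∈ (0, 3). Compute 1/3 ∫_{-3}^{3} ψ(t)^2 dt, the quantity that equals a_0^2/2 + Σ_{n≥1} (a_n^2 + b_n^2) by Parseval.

13

1/3 ∫_{-3}^{3} ψ(t)^2 dt = 1/3 · (39) = 13.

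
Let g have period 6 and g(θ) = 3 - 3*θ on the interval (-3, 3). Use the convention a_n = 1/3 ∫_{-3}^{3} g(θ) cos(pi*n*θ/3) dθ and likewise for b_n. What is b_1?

b_1 = 1/3 ∫_{-3}^{3} g(θ) sin(pi*θ/3) dθ.
Integrating by parts (boundary term plus one more integral), an antiderivative of (3 - 3*θ) sin(pi*θ/3) is 9*θ*cos(pi*θ/3)/pi - 27*sin(pi*θ/3)/pi**2 - 9*cos(pi*θ/3)/pi; evaluating from -3 to 3: ∫_{-3}^{3} (3 - 3*θ) sin(pi*θ/3) dθ = (-18/pi) - (36/pi) = -54/pi.
Hence b_1 = (1/3)·(-54/pi) = -18/pi.

-18/pi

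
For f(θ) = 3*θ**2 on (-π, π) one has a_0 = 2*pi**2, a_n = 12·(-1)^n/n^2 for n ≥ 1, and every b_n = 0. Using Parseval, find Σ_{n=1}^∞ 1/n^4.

pi**4/90

Parseval: a_0^2/2 + Σ a_n^2 = (1/π) ∫_{-π}^{π} f(θ)^2 dθ = 18*pi**4/5.
Subtract a_0^2/2 = 2*pi**4: Σ a_n^2 = 8*pi**4/5.
Since a_n^2 = 144/n^4, Σ 1/n^4 = pi**4/90.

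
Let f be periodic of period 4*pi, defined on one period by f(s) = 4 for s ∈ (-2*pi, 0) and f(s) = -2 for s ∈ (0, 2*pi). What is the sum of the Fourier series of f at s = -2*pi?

1

At s = -2*pi the one-sided limits are f(-2*pi^-) = -2 and f(-2*pi^+) = 4.
By Dirichlet's theorem the series converges to their average, [(-2) + (4)]/2 = 1.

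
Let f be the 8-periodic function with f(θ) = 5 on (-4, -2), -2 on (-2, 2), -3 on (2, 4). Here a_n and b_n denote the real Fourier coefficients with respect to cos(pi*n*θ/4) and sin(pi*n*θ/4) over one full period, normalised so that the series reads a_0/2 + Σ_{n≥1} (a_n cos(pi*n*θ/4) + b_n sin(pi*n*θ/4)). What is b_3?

b_3 = 1/4 ∫_{-4}^{4} f(θ) sin(3*pi*θ/4) dθ.
Split the integral at the breakpoints.
Directly, an antiderivative of (5) sin(3*pi*θ/4) is -20*cos(3*pi*θ/4)/(3*pi); evaluating from -4 to -2: ∫_{-4}^{-2} (5) sin(3*pi*θ/4) dθ = (0) - (20/(3*pi)) = -20/(3*pi).
Directly, an antiderivative of (-2) sin(3*pi*θ/4) is 8*cos(3*pi*θ/4)/(3*pi); evaluating from -2 to 2: ∫_{-2}^{2} (-2) sin(3*pi*θ/4) dθ = (0) - (0) = 0.
Directly, an antiderivative of (-3) sin(3*pi*θ/4) is 4*cos(3*pi*θ/4)/pi; evaluating from 2 to 4: ∫_{2}^{4} (-3) sin(3*pi*θ/4) dθ = (-4/pi) - (0) = -4/pi.
Summing the pieces and multiplying by (1/4) gives b_3 = -8/(3*pi).

-8/(3*pi)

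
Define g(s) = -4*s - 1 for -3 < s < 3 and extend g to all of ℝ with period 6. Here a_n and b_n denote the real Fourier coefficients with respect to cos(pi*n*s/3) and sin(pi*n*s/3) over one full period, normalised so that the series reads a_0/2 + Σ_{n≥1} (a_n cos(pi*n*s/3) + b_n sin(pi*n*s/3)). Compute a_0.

a_0 = 1/3 ∫_{-3}^{3} g(s) ds = 1/3 · (-6) = -2.

-2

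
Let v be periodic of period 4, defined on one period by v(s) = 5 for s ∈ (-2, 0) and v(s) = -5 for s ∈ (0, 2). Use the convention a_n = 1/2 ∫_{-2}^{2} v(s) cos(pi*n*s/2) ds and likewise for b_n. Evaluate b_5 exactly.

-4/pi

b_5 = 1/2 ∫_{-2}^{2} v(s) sin(5*pi*s/2) ds.
v is odd and sin(5*pi*s/2) is odd, so the integrand is even and b_5 = ∫_0^{2} v(s) sin(5*pi*s/2) ds.
Directly, an antiderivative of (-5) sin(5*pi*s/2) is 2*cos(5*pi*s/2)/pi; evaluating from 0 to 2: ∫_{0}^{2} (-5) sin(5*pi*s/2) ds = (-2/pi) - (2/pi) = -4/pi.
Hence b_5 = -4/pi.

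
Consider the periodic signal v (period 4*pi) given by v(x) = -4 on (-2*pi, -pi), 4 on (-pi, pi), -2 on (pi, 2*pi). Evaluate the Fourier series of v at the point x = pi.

1

At x = pi the one-sided limits are v(pi^-) = 4 and v(pi^+) = -2.
By Dirichlet's theorem the series converges to their average, [(4) + (-2)]/2 = 1.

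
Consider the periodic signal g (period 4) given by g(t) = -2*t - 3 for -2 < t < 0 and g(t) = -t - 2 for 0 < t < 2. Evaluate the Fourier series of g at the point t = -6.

-3/2

t = -6 differs from t = -2 by -1 full period(s), and the series is 4-periodic.
At t = -2 the one-sided limits are g(-2^-) = -4 and g(-2^+) = 1.
By Dirichlet's theorem the series converges to their average, [(-4) + (1)]/2 = -3/2.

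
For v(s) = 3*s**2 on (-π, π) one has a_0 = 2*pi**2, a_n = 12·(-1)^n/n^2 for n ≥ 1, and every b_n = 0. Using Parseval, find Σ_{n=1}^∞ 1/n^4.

pi**4/90

Parseval: a_0^2/2 + Σ a_n^2 = (1/π) ∫_{-π}^{π} v(s)^2 ds = 18*pi**4/5.
Subtract a_0^2/2 = 2*pi**4: Σ a_n^2 = 8*pi**4/5.
Since a_n^2 = 144/n^4, Σ 1/n^4 = pi**4/90.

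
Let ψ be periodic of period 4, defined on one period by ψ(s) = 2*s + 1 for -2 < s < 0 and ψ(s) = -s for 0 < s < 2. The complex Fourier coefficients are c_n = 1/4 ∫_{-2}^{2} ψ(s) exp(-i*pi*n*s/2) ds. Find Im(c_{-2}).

-1/(2*pi)

Since ψ is real-valued, Im(c_{-2}) = -1/4 ∫_{-2}^{2} ψ(s) sin(-pi*s) ds = b_{2}/2.
Split the integral at the breakpoints.
Integrating by parts (boundary term plus one more integral), an antiderivative of (2*s + 1) sin(-pi*s) is 2*s*cos(pi*s)/pi - 2*sin(pi*s)/pi**2 + cos(pi*s)/pi; evaluating from -2 to 0: ∫_{-2}^{0} (2*s + 1) sin(-pi*s) ds = (1/pi) - (-3/pi) = 4/pi.
Integrating by parts (boundary term plus one more integral), an antiderivative of (-s) sin(-pi*s) is -s*cos(pi*s)/pi + sin(pi*s)/pi**2; evaluating from 0 to 2: ∫_{0}^{2} (-s) sin(-pi*s) ds = (-2/pi) - (0) = -2/pi.
So ∫_{-2}^{2} ψ(s) sin(-pi*s) ds = 2/pi.
Hence Im(c_{-2}) = (-1/4)·(2/pi) = -1/(2*pi).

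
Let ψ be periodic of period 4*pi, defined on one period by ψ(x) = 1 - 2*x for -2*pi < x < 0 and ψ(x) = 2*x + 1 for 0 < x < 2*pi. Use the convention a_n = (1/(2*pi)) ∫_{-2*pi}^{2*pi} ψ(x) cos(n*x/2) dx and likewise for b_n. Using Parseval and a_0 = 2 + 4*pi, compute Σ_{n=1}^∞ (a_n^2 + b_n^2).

Parseval: a_0^2/2 + Σ_{n≥1} (a_n^2+b_n^2) = (1/(2*pi)) ∫_{-2*pi}^{2*pi} ψ(x)^2 dx = 2 + 8*pi + 32*pi**2/3.
Subtract a_0^2/2 = 2*(1 + 2*pi)**2: Σ (a_n^2+b_n^2) = 8*pi**2/3.

8*pi**2/3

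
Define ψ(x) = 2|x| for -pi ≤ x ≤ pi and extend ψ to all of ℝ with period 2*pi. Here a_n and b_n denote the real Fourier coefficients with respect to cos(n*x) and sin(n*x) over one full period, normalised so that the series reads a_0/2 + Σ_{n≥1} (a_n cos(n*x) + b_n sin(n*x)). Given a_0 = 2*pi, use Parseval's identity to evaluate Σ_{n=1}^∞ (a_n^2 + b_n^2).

Parseval: a_0^2/2 + Σ_{n≥1} (a_n^2+b_n^2) = 1/pi ∫_{-pi}^{pi} ψ(x)^2 dx = 8*pi**2/3.
Subtract a_0^2/2 = 2*pi**2: Σ (a_n^2+b_n^2) = 2*pi**2/3.

2*pi**2/3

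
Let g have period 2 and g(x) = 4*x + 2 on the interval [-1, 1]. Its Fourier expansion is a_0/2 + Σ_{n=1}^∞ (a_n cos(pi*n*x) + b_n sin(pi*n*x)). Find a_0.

a_0 = ∫_{-1}^{1} g(x) dx = 4.

4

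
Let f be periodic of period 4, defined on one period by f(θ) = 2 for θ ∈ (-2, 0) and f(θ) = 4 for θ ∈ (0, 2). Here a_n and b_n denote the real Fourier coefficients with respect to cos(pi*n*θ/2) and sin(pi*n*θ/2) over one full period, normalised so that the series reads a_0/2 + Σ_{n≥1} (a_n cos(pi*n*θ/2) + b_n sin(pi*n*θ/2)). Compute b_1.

b_1 = 1/2 ∫_{-2}^{2} f(θ) sin(pi*θ/2) dθ.
Split the integral at the breakpoints.
Directly, an antiderivative of (2) sin(pi*θ/2) is -4*cos(pi*θ/2)/pi; evaluating from -2 to 0: ∫_{-2}^{0} (2) sin(pi*θ/2) dθ = (-4/pi) - (4/pi) = -8/pi.
Directly, an antiderivative of (4) sin(pi*θ/2) is -8*cos(pi*θ/2)/pi; evaluating from 0 to 2: ∫_{0}^{2} (4) sin(pi*θ/2) dθ = (8/pi) - (-8/pi) = 16/pi.
Summing the pieces and multiplying by (1/2) gives b_1 = 4/pi.

4/pi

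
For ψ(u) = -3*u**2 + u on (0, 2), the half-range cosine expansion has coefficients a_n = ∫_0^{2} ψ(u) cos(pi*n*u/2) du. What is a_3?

a_3 = ∫_0^{2} (-3*u**2 + u) cos(3*pi*u/2) du.
Integrating by parts twice (tabular method), an antiderivative of (-3*u**2 + u) cos(3*pi*u/2) is -2*u**2*sin(3*pi*u/2)/pi + 2*u*sin(3*pi*u/2)/(3*pi) - 8*u*cos(3*pi*u/2)/(3*pi**2) + 16*sin(3*pi*u/2)/(9*pi**3) + 4*cos(3*pi*u/2)/(9*pi**2); evaluating from 0 to 2: ∫_{0}^{2} (-3*u**2 + u) cos(3*pi*u/2) du = (44/(9*pi**2)) - (4/(9*pi**2)) = 40/(9*pi**2).
Hence a_3 = 40/(9*pi**2).

40/(9*pi**2)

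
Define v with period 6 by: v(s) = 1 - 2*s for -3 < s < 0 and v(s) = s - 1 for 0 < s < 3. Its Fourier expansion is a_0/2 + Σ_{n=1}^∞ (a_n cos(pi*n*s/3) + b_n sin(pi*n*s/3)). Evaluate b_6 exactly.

b_6 = 1/3 ∫_{-3}^{3} v(s) sin(2*pi*s) ds.
Split the integral at the breakpoints.
Integrating by parts (boundary term plus one more integral), an antiderivative of (1 - 2*s) sin(2*pi*s) is s*cos(2*pi*s)/pi - sin(2*pi*s)/(2*pi**2) - cos(2*pi*s)/(2*pi); evaluating from -3 to 0: ∫_{-3}^{0} (1 - 2*s) sin(2*pi*s) ds = (-1/(2*pi)) - (-7/(2*pi)) = 3/pi.
Integrating by parts (boundary term plus one more integral), an antiderivative of (s - 1) sin(2*pi*s) is -s*cos(2*pi*s)/(2*pi) + sin(2*pi*s)/(4*pi**2) + cos(2*pi*s)/(2*pi); evaluating from 0 to 3: ∫_{0}^{3} (s - 1) sin(2*pi*s) ds = (-1/pi) - (1/(2*pi)) = -3/(2*pi).
Summing the pieces and multiplying by (1/3) gives b_6 = 1/(2*pi).

1/(2*pi)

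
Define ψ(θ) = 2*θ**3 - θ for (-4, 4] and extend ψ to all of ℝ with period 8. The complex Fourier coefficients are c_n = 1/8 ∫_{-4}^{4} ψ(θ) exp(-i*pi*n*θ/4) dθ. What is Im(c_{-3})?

Since ψ is real-valued, Im(c_{-3}) = -1/8 ∫_{-4}^{4} ψ(θ) sin(-3*pi*θ/4) dθ = b_{3}/2.
ψ is odd and sin(-3*pi*θ/4) is odd, so the integrand is even: ∫_{-4}^{4} ψ(θ) sin(-3*pi*θ/4) dθ = 2∫_0^{4} ψ(θ) sin(-3*pi*θ/4) dθ.
Integrating by parts three times (tabular method), an antiderivative of (2*θ**3 - θ) sin(-3*pi*θ/4) is 8*θ**3*cos(3*pi*θ/4)/(3*pi) - 32*θ**2*sin(3*pi*θ/4)/(3*pi**2) - 256*θ*cos(3*pi*θ/4)/(9*pi**3) - 4*θ*cos(3*pi*θ/4)/(3*pi) + 16*sin(3*pi*θ/4)/(9*pi**2) + 1024*sin(3*pi*θ/4)/(27*pi**4); evaluating from 0 to 4: ∫_{0}^{4} (2*θ**3 - θ) sin(-3*pi*θ/4) dθ = (16*(64 - 93*pi**2)/(9*pi**3)) - (0) = 16*(64 - 93*pi**2)/(9*pi**3).
So ∫_{-4}^{4} ψ(θ) sin(-3*pi*θ/4) dθ = 32*(64 - 93*pi**2)/(9*pi**3).
Hence Im(c_{-3}) = (-1/8)·(32*(64 - 93*pi**2)/(9*pi**3)) = 4*(-64 + 93*pi**2)/(9*pi**3).

4*(-64 + 93*pi**2)/(9*pi**3)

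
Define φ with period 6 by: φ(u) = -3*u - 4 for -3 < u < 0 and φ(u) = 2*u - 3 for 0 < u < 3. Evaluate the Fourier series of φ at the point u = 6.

-7/2

u = 6 differs from u = 0 by 1 full period(s), and the series is 6-periodic.
At u = 0 the one-sided limits are φ(0^-) = -4 and φ(0^+) = -3.
By Dirichlet's theorem the series converges to their average, [(-4) + (-3)]/2 = -7/2.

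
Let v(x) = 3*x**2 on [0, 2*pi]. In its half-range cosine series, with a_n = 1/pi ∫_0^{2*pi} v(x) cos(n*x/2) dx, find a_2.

a_2 = 1/pi ∫_0^{2*pi} (3*x**2) cos(x) dx.
Integrating by parts twice (tabular method), an antiderivative of (3*x**2) cos(x) is 3*x**2*sin(x) + 6*x*cos(x) - 6*sin(x); evaluating from 0 to 2*pi: ∫_{0}^{2*pi} (3*x**2) cos(x) dx = (12*pi) - (0) = 12*pi.
Hence a_2 = (1/pi)·(12*pi) = 12.

12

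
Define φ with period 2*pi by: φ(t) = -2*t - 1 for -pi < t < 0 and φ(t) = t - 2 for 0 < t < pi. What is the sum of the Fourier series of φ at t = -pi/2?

φ is continuous at t = -pi/2 with value -1 + pi, so the series converges to -1 + pi there.

-1 + pi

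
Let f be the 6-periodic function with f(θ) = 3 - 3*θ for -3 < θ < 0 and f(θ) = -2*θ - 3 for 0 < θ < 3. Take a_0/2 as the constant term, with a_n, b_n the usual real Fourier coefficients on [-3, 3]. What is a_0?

3/2

a_0 = 1/3 ∫_{-3}^{3} f(θ) dθ = 1/3 · (9/2) = 3/2.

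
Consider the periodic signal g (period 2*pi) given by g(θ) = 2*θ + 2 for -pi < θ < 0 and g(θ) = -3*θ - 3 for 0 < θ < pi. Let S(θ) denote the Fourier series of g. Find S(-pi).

θ = -pi differs from θ = pi by -1 full period(s), and the series is 2*pi-periodic.
At θ = pi the one-sided limits are g(pi^-) = -3*pi - 3 and g(pi^+) = 2 - 2*pi.
By Dirichlet's theorem the series converges to their average, [(-3*pi - 3) + (2 - 2*pi)]/2 = -5*pi/2 - 1/2.

-5*pi/2 - 1/2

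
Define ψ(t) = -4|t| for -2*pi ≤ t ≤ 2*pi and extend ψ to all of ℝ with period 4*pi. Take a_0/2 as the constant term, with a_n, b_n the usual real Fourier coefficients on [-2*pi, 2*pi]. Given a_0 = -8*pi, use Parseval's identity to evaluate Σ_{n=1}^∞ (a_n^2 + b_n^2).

32*pi**2/3

Parseval: a_0^2/2 + Σ_{n≥1} (a_n^2+b_n^2) = (1/(2*pi)) ∫_{-2*pi}^{2*pi} ψ(t)^2 dt = 128*pi**2/3.
Subtract a_0^2/2 = 32*pi**2: Σ (a_n^2+b_n^2) = 32*pi**2/3.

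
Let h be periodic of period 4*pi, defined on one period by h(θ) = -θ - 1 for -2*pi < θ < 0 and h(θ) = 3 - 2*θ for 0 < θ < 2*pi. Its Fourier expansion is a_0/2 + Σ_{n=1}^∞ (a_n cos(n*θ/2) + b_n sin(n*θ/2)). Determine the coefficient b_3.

-2 + 8/(3*pi)

b_3 = (1/(2*pi)) ∫_{-2*pi}^{2*pi} h(θ) sin(3*θ/2) dθ.
Split the integral at the breakpoints.
Integrating by parts (boundary term plus one more integral), an antiderivative of (-θ - 1) sin(3*θ/2) is 2*θ*cos(3*θ/2)/3 - 4*sin(3*θ/2)/9 + 2*cos(3*θ/2)/3; evaluating from -2*pi to 0: ∫_{-2*pi}^{0} (-θ - 1) sin(3*θ/2) dθ = (2/3) - (-2/3 + 4*pi/3) = 4/3 - 4*pi/3.
Integrating by parts (boundary term plus one more integral), an antiderivative of (3 - 2*θ) sin(3*θ/2) is 4*θ*cos(3*θ/2)/3 - 8*sin(3*θ/2)/9 - 2*cos(3*θ/2); evaluating from 0 to 2*pi: ∫_{0}^{2*pi} (3 - 2*θ) sin(3*θ/2) dθ = (2 - 8*pi/3) - (-2) = 4 - 8*pi/3.
Summing the pieces and multiplying by (1/(2*pi)) gives b_3 = -2 + 8/(3*pi).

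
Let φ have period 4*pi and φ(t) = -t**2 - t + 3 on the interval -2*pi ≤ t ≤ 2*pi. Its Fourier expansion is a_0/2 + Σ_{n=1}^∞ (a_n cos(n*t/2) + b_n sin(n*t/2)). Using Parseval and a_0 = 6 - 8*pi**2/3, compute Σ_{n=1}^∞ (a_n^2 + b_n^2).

8*pi**2*(15 + 16*pi**2)/45

Parseval: a_0^2/2 + Σ_{n≥1} (a_n^2+b_n^2) = (1/(2*pi)) ∫_{-2*pi}^{2*pi} φ(t)^2 dt = -40*pi**2/3 + 18 + 32*pi**4/5.
Subtract a_0^2/2 = 2*(9 - 4*pi**2)**2/9: Σ (a_n^2+b_n^2) = 8*pi**2*(15 + 16*pi**2)/45.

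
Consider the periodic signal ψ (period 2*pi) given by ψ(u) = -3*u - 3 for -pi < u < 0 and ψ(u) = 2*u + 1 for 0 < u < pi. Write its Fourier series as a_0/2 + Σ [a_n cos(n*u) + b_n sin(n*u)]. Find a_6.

a_6 = 1/pi ∫_{-pi}^{pi} ψ(u) cos(6*u) du.
Split the integral at the breakpoints.
Integrating by parts (boundary term plus one more integral), an antiderivative of (-3*u - 3) cos(6*u) is -u*sin(6*u)/2 - sin(6*u)/2 - cos(6*u)/12; evaluating from -pi to 0: ∫_{-pi}^{0} (-3*u - 3) cos(6*u) du = (-1/12) - (-1/12) = 0.
Integrating by parts (boundary term plus one more integral), an antiderivative of (2*u + 1) cos(6*u) is u*sin(6*u)/3 + sin(6*u)/6 + cos(6*u)/18; evaluating from 0 to pi: ∫_{0}^{pi} (2*u + 1) cos(6*u) du = (1/18) - (1/18) = 0.
Summing the pieces and multiplying by (1/pi) gives a_6 = 0.

0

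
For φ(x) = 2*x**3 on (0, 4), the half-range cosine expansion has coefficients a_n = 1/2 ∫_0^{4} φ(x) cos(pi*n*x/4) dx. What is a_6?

a_6 = 1/2 ∫_0^{4} (2*x**3) cos(3*pi*x/2) dx.
Integrating by parts three times (tabular method), an antiderivative of (2*x**3) cos(3*pi*x/2) is 4*x**3*sin(3*pi*x/2)/(3*pi) + 8*x**2*cos(3*pi*x/2)/(3*pi**2) - 32*x*sin(3*pi*x/2)/(9*pi**3) - 64*cos(3*pi*x/2)/(27*pi**4); evaluating from 0 to 4: ∫_{0}^{4} (2*x**3) cos(3*pi*x/2) dx = (64*(-1 + 18*pi**2)/(27*pi**4)) - (-64/(27*pi**4)) = 128/(3*pi**2).
Hence a_6 = (1/2)·(128/(3*pi**2)) = 64/(3*pi**2).

64/(3*pi**2)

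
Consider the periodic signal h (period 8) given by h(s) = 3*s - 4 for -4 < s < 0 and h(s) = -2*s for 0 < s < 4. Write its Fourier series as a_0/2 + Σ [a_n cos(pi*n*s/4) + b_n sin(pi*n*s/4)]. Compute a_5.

a_5 = 1/4 ∫_{-4}^{4} h(s) cos(5*pi*s/4) ds.
Split the integral at the breakpoints.
Integrating by parts (boundary term plus one more integral), an antiderivative of (3*s - 4) cos(5*pi*s/4) is 12*s*sin(5*pi*s/4)/(5*pi) - 16*sin(5*pi*s/4)/(5*pi) + 48*cos(5*pi*s/4)/(25*pi**2); evaluating from -4 to 0: ∫_{-4}^{0} (3*s - 4) cos(5*pi*s/4) ds = (48/(25*pi**2)) - (-48/(25*pi**2)) = 96/(25*pi**2).
Integrating by parts (boundary term plus one more integral), an antiderivative of (-2*s) cos(5*pi*s/4) is -8*s*sin(5*pi*s/4)/(5*pi) - 32*cos(5*pi*s/4)/(25*pi**2); evaluating from 0 to 4: ∫_{0}^{4} (-2*s) cos(5*pi*s/4) ds = (32/(25*pi**2)) - (-32/(25*pi**2)) = 64/(25*pi**2).
Summing the pieces and multiplying by (1/4) gives a_5 = 8/(5*pi**2).

8/(5*pi**2)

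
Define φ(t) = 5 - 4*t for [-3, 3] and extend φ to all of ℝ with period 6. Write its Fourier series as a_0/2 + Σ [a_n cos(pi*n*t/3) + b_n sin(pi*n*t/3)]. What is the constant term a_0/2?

a_0 = 1/3 ∫_{-3}^{3} φ(t) dt = 1/3 · (30) = 10.
So the constant term a_0/2 = 5.

5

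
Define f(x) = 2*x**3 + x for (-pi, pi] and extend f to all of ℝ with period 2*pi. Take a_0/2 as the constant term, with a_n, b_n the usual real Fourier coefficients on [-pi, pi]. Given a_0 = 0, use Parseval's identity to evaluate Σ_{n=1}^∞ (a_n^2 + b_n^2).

Parseval: a_0^2/2 + Σ_{n≥1} (a_n^2+b_n^2) = 1/pi ∫_{-pi}^{pi} f(x)^2 dx = 2*pi**2*(35 + 84*pi**2 + 60*pi**4)/105.
Subtract a_0^2/2 = 0: Σ (a_n^2+b_n^2) = 2*pi**2*(35 + 84*pi**2 + 60*pi**4)/105.

2*pi**2*(35 + 84*pi**2 + 60*pi**4)/105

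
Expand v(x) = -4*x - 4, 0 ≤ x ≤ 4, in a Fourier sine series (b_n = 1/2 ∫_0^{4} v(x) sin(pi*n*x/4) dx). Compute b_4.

b_4 = 1/2 ∫_0^{4} (-4*x - 4) sin(pi*x) dx.
Integrating by parts (boundary term plus one more integral), an antiderivative of (-4*x - 4) sin(pi*x) is 4*x*cos(pi*x)/pi - 4*sin(pi*x)/pi**2 + 4*cos(pi*x)/pi; evaluating from 0 to 4: ∫_{0}^{4} (-4*x - 4) sin(pi*x) dx = (20/pi) - (4/pi) = 16/pi.
Hence b_4 = (1/2)·(16/pi) = 8/pi.

8/pi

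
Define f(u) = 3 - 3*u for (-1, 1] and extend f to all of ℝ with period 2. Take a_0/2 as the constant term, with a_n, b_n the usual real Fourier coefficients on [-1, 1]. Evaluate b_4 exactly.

3/(2*pi)

b_4 = ∫_{-1}^{1} f(u) sin(4*pi*u) du.
Integrating by parts (boundary term plus one more integral), an antiderivative of (3 - 3*u) sin(4*pi*u) is 3*u*cos(4*pi*u)/(4*pi) - 3*sin(4*pi*u)/(16*pi**2) - 3*cos(4*pi*u)/(4*pi); evaluating from -1 to 1: ∫_{-1}^{1} (3 - 3*u) sin(4*pi*u) du = (0) - (-3/(2*pi)) = 3/(2*pi).
Hence b_4 = 3/(2*pi).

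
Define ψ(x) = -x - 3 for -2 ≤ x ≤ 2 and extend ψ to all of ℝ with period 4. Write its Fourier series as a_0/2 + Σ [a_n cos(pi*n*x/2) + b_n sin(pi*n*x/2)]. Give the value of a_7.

0

a_7 = 1/2 ∫_{-2}^{2} ψ(x) cos(7*pi*x/2) dx.
Integrating by parts (boundary term plus one more integral), an antiderivative of (-x - 3) cos(7*pi*x/2) is -2*x*sin(7*pi*x/2)/(7*pi) - 6*sin(7*pi*x/2)/(7*pi) - 4*cos(7*pi*x/2)/(49*pi**2); evaluating from -2 to 2: ∫_{-2}^{2} (-x - 3) cos(7*pi*x/2) dx = (4/(49*pi**2)) - (4/(49*pi**2)) = 0.
Hence a_7 = (1/2)·(0) = 0.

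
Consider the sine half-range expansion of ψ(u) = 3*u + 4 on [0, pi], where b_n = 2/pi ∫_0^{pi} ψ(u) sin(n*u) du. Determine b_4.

b_4 = 2/pi ∫_0^{pi} (3*u + 4) sin(4*u) du.
Integrating by parts (boundary term plus one more integral), an antiderivative of (3*u + 4) sin(4*u) is -3*u*cos(4*u)/4 + 3*sin(4*u)/16 - cos(4*u); evaluating from 0 to pi: ∫_{0}^{pi} (3*u + 4) sin(4*u) du = (-3*pi/4 - 1) - (-1) = -3*pi/4.
Hence b_4 = (2/pi)·(-3*pi/4) = -3/2.

-3/2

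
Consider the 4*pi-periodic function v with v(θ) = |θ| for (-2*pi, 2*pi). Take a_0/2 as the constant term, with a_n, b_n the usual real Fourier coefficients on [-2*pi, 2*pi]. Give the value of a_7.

-8/(49*pi)

a_7 = (1/(2*pi)) ∫_{-2*pi}^{2*pi} v(θ) cos(7*θ/2) dθ.
v is even and cos(7*θ/2) is even, so the integrand is even and a_7 = 1/pi ∫_0^{2*pi} v(θ) cos(7*θ/2) dθ.
Integrating by parts (boundary term plus one more integral), an antiderivative of (θ) cos(7*θ/2) is 2*θ*sin(7*θ/2)/7 + 4*cos(7*θ/2)/49; evaluating from 0 to 2*pi: ∫_{0}^{2*pi} (θ) cos(7*θ/2) dθ = (-4/49) - (4/49) = -8/49.
Hence a_7 = (1/pi)·(-8/49) = -8/(49*pi).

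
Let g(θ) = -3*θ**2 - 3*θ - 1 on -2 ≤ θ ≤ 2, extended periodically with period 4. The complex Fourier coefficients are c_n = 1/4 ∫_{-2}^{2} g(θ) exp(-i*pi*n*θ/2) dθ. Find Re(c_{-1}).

Since g is real-valued, Re(c_{-1}) = 1/4 ∫_{-2}^{2} g(θ) cos(-pi*θ/2) dθ = a_{1}/2.
Integrating by parts twice (tabular method), an antiderivative of (-3*θ**2 - 3*θ - 1) cos(-pi*θ/2) is -6*θ**2*sin(pi*θ/2)/pi - 6*θ*sin(pi*θ/2)/pi - 24*θ*cos(pi*θ/2)/pi**2 - 2*sin(pi*θ/2)/pi + 48*sin(pi*θ/2)/pi**3 - 12*cos(pi*θ/2)/pi**2; evaluating from -2 to 2: ∫_{-2}^{2} (-3*θ**2 - 3*θ - 1) cos(-pi*θ/2) dθ = (60/pi**2) - (-36/pi**2) = 96/pi**2.
Hence Re(c_{-1}) = (1/4)·(96/pi**2) = 24/pi**2.

24/pi**2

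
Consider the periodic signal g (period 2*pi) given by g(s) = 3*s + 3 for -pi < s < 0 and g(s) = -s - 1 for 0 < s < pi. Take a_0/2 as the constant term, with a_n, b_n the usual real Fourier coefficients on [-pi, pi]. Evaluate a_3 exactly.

a_3 = 1/pi ∫_{-pi}^{pi} g(s) cos(3*s) ds.
Split the integral at the breakpoints.
Integrating by parts (boundary term plus one more integral), an antiderivative of (3*s + 3) cos(3*s) is s*sin(3*s) + sin(3*s) + cos(3*s)/3; evaluating from -pi to 0: ∫_{-pi}^{0} (3*s + 3) cos(3*s) ds = (1/3) - (-1/3) = 2/3.
Integrating by parts (boundary term plus one more integral), an antiderivative of (-s - 1) cos(3*s) is -s*sin(3*s)/3 - sin(3*s)/3 - cos(3*s)/9; evaluating from 0 to pi: ∫_{0}^{pi} (-s - 1) cos(3*s) ds = (1/9) - (-1/9) = 2/9.
Summing the pieces and multiplying by (1/pi) gives a_3 = 8/(9*pi).

8/(9*pi)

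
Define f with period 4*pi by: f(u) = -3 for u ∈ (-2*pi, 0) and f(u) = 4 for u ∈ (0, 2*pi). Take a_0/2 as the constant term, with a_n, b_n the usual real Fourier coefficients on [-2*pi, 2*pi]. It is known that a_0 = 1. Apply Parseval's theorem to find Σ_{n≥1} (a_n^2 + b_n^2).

Parseval: a_0^2/2 + Σ_{n≥1} (a_n^2+b_n^2) = (1/(2*pi)) ∫_{-2*pi}^{2*pi} f(u)^2 du = 25.
Subtract a_0^2/2 = 1/2: Σ (a_n^2+b_n^2) = 49/2.

49/2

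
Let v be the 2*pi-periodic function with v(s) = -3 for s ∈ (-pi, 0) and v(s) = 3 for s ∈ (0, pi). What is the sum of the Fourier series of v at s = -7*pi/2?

3

s = -7*pi/2 differs from s = pi/2 by -2 full period(s), and the series is 2*pi-periodic.
v is continuous at s = pi/2 with value 3, so the series converges to 3 there.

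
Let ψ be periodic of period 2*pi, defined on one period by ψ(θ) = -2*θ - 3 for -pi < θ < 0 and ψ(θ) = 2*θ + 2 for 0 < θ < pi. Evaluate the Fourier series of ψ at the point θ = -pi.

-1/2 + 2*pi

At θ = -pi the one-sided limits are ψ(-pi^-) = 2 + 2*pi and ψ(-pi^+) = -3 + 2*pi.
By Dirichlet's theorem the series converges to their average, [(2 + 2*pi) + (-3 + 2*pi)]/2 = -1/2 + 2*pi.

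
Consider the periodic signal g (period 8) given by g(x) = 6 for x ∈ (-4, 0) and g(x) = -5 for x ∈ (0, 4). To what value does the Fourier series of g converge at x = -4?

x = -4 differs from x = 4 by -1 full period(s), and the series is 8-periodic.
At x = 4 the one-sided limits are g(4^-) = -5 and g(4^+) = 6.
By Dirichlet's theorem the series converges to their average, [(-5) + (6)]/2 = 1/2.

1/2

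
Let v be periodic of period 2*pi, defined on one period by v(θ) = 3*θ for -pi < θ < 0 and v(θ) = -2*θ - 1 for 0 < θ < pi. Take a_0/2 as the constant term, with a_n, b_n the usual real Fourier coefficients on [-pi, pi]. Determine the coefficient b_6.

-1/6

b_6 = 1/pi ∫_{-pi}^{pi} v(θ) sin(6*θ) dθ.
Split the integral at the breakpoints.
Integrating by parts (boundary term plus one more integral), an antiderivative of (3*θ) sin(6*θ) is -θ*cos(6*θ)/2 + sin(6*θ)/12; evaluating from -pi to 0: ∫_{-pi}^{0} (3*θ) sin(6*θ) dθ = (0) - (pi/2) = -pi/2.
Integrating by parts (boundary term plus one more integral), an antiderivative of (-2*θ - 1) sin(6*θ) is θ*cos(6*θ)/3 - sin(6*θ)/18 + cos(6*θ)/6; evaluating from 0 to pi: ∫_{0}^{pi} (-2*θ - 1) sin(6*θ) dθ = (1/6 + pi/3) - (1/6) = pi/3.
Summing the pieces and multiplying by (1/pi) gives b_6 = -1/6.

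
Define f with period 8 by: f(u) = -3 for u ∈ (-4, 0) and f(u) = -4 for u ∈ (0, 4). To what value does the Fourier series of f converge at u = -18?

-3

u = -18 differs from u = -2 by -2 full period(s), and the series is 8-periodic.
f is continuous at u = -2 with value -3, so the series converges to -3 there.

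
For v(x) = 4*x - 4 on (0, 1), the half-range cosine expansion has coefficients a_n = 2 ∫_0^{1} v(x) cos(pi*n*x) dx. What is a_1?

-16/pi**2

a_1 = 2 ∫_0^{1} (4*x - 4) cos(pi*x) dx.
Integrating by parts (boundary term plus one more integral), an antiderivative of (4*x - 4) cos(pi*x) is 4*x*sin(pi*x)/pi - 4*sin(pi*x)/pi + 4*cos(pi*x)/pi**2; evaluating from 0 to 1: ∫_{0}^{1} (4*x - 4) cos(pi*x) dx = (-4/pi**2) - (4/pi**2) = -8/pi**2.
Hence a_1 = 2·(-8/pi**2) = -16/pi**2.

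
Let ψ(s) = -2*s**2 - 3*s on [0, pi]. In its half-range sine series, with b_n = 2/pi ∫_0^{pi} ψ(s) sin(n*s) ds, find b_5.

2*(-50*pi**2 - 75*pi + 8)/(125*pi)

b_5 = 2/pi ∫_0^{pi} (-2*s**2 - 3*s) sin(5*s) ds.
Integrating by parts twice (tabular method), an antiderivative of (-2*s**2 - 3*s) sin(5*s) is 2*s**2*cos(5*s)/5 - 4*s*sin(5*s)/25 + 3*s*cos(5*s)/5 - 3*sin(5*s)/25 - 4*cos(5*s)/125; evaluating from 0 to pi: ∫_{0}^{pi} (-2*s**2 - 3*s) sin(5*s) ds = (-2*pi**2/5 - 3*pi/5 + 4/125) - (-4/125) = -2*pi**2/5 - 3*pi/5 + 8/125.
Hence b_5 = (2/pi)·(-2*pi**2/5 - 3*pi/5 + 8/125) = 2*(-50*pi**2 - 75*pi + 8)/(125*pi).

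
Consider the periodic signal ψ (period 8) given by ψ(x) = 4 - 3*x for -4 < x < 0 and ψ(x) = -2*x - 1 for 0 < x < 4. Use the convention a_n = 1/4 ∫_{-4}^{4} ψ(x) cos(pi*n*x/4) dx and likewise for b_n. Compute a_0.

a_0 = 1/4 ∫_{-4}^{4} ψ(x) dx = 1/4 · (20) = 5.

5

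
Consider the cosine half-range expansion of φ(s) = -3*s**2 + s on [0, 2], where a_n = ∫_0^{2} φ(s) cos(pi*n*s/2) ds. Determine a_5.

a_5 = ∫_0^{2} (-3*s**2 + s) cos(5*pi*s/2) ds.
Integrating by parts twice (tabular method), an antiderivative of (-3*s**2 + s) cos(5*pi*s/2) is -6*s**2*sin(5*pi*s/2)/(5*pi) + 2*s*sin(5*pi*s/2)/(5*pi) - 24*s*cos(5*pi*s/2)/(25*pi**2) + 48*sin(5*pi*s/2)/(125*pi**3) + 4*cos(5*pi*s/2)/(25*pi**2); evaluating from 0 to 2: ∫_{0}^{2} (-3*s**2 + s) cos(5*pi*s/2) ds = (44/(25*pi**2)) - (4/(25*pi**2)) = 8/(5*pi**2).
Hence a_5 = 8/(5*pi**2).

8/(5*pi**2)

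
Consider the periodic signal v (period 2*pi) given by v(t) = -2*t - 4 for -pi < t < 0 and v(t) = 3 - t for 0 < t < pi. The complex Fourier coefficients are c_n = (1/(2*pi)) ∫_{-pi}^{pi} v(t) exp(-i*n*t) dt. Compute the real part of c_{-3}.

-1/(9*pi)

Since v is real-valued, Re(c_{-3}) = (1/(2*pi)) ∫_{-pi}^{pi} v(t) cos(-3*t) dt = a_{3}/2.
Split the integral at the breakpoints.
Integrating by parts (boundary term plus one more integral), an antiderivative of (-2*t - 4) cos(-3*t) is -2*t*sin(3*t)/3 - 4*sin(3*t)/3 - 2*cos(3*t)/9; evaluating from -pi to 0: ∫_{-pi}^{0} (-2*t - 4) cos(-3*t) dt = (-2/9) - (2/9) = -4/9.
Integrating by parts (boundary term plus one more integral), an antiderivative of (3 - t) cos(-3*t) is -t*sin(3*t)/3 + sin(3*t) - cos(3*t)/9; evaluating from 0 to pi: ∫_{0}^{pi} (3 - t) cos(-3*t) dt = (1/9) - (-1/9) = 2/9.
So ∫_{-pi}^{pi} v(t) cos(-3*t) dt = -2/9.
Hence Re(c_{-3}) = (1/(2*pi))·(-2/9) = -1/(9*pi).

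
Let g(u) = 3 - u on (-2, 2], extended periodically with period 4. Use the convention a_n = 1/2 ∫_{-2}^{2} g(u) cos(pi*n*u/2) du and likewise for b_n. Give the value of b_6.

2/(3*pi)

b_6 = 1/2 ∫_{-2}^{2} g(u) sin(3*pi*u) du.
Integrating by parts (boundary term plus one more integral), an antiderivative of (3 - u) sin(3*pi*u) is u*cos(3*pi*u)/(3*pi) - sin(3*pi*u)/(9*pi**2) - cos(3*pi*u)/pi; evaluating from -2 to 2: ∫_{-2}^{2} (3 - u) sin(3*pi*u) du = (-1/(3*pi)) - (-5/(3*pi)) = 4/(3*pi).
Hence b_6 = (1/2)·(4/(3*pi)) = 2/(3*pi).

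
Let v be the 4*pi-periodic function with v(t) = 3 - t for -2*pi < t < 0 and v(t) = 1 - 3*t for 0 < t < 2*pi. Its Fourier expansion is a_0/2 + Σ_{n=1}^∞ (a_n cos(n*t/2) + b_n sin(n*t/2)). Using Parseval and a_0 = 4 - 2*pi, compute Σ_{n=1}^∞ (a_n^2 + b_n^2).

Parseval: a_0^2/2 + Σ_{n≥1} (a_n^2+b_n^2) = (1/(2*pi)) ∫_{-2*pi}^{2*pi} v(t)^2 dt = 10 + 40*pi**2/3.
Subtract a_0^2/2 = 2*(2 - pi)**2: Σ (a_n^2+b_n^2) = 2 + 8*pi + 34*pi**2/3.

2 + 8*pi + 34*pi**2/3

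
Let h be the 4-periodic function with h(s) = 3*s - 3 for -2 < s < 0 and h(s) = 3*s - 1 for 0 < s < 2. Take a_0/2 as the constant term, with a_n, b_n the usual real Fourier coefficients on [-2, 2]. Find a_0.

-4

a_0 = 1/2 ∫_{-2}^{2} h(s) ds = 1/2 · (-8) = -4.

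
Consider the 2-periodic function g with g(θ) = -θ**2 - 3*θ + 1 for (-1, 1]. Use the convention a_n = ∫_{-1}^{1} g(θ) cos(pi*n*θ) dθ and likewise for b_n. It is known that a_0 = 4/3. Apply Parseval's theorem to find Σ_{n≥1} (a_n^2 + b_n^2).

278/45

Parseval: a_0^2/2 + Σ_{n≥1} (a_n^2+b_n^2) = ∫_{-1}^{1} g(θ)^2 dθ = 106/15.
Subtract a_0^2/2 = 8/9: Σ (a_n^2+b_n^2) = 278/45.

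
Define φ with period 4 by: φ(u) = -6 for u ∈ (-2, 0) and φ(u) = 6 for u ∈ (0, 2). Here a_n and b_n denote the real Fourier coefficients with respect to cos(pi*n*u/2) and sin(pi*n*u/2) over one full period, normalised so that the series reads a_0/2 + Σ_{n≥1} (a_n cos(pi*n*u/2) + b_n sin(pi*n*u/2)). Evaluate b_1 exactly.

b_1 = 1/2 ∫_{-2}^{2} φ(u) sin(pi*u/2) du.
φ is odd and sin(pi*u/2) is odd, so the integrand is even and b_1 = ∫_0^{2} φ(u) sin(pi*u/2) du.
Directly, an antiderivative of (6) sin(pi*u/2) is -12*cos(pi*u/2)/pi; evaluating from 0 to 2: ∫_{0}^{2} (6) sin(pi*u/2) du = (12/pi) - (-12/pi) = 24/pi.
Hence b_1 = 24/pi.

24/pi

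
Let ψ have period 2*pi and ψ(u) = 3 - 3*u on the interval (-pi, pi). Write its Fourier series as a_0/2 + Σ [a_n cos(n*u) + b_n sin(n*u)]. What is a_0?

6

a_0 = 1/pi ∫_{-pi}^{pi} ψ(u) du = 1/pi · (6*pi) = 6.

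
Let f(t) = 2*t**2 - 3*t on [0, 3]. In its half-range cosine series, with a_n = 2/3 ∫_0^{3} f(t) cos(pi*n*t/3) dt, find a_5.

a_5 = 2/3 ∫_0^{3} (2*t**2 - 3*t) cos(5*pi*t/3) dt.
Integrating by parts twice (tabular method), an antiderivative of (2*t**2 - 3*t) cos(5*pi*t/3) is 6*t**2*sin(5*pi*t/3)/(5*pi) - 9*t*sin(5*pi*t/3)/(5*pi) + 36*t*cos(5*pi*t/3)/(25*pi**2) - 108*sin(5*pi*t/3)/(125*pi**3) - 27*cos(5*pi*t/3)/(25*pi**2); evaluating from 0 to 3: ∫_{0}^{3} (2*t**2 - 3*t) cos(5*pi*t/3) dt = (-81/(25*pi**2)) - (-27/(25*pi**2)) = -54/(25*pi**2).
Hence a_5 = (2/3)·(-54/(25*pi**2)) = -36/(25*pi**2).

-36/(25*pi**2)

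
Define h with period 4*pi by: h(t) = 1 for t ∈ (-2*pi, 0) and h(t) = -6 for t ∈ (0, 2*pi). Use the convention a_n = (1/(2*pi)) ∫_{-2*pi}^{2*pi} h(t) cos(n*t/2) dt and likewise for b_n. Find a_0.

a_0 = (1/(2*pi)) ∫_{-2*pi}^{2*pi} h(t) dt = (1/(2*pi)) · (-10*pi) = -5.

-5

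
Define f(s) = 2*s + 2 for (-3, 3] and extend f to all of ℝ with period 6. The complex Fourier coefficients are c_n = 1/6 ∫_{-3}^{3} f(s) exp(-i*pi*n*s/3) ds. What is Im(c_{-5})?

6/(5*pi)

Since f is real-valued, Im(c_{-5}) = -1/6 ∫_{-3}^{3} f(s) sin(-5*pi*s/3) ds = b_{5}/2.
Integrating by parts (boundary term plus one more integral), an antiderivative of (2*s + 2) sin(-5*pi*s/3) is 6*s*cos(5*pi*s/3)/(5*pi) - 18*sin(5*pi*s/3)/(25*pi**2) + 6*cos(5*pi*s/3)/(5*pi); evaluating from -3 to 3: ∫_{-3}^{3} (2*s + 2) sin(-5*pi*s/3) ds = (-24/(5*pi)) - (12/(5*pi)) = -36/(5*pi).
Hence Im(c_{-5}) = (-1/6)·(-36/(5*pi)) = 6/(5*pi).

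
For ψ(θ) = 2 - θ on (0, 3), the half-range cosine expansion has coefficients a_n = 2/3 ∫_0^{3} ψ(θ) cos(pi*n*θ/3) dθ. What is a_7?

a_7 = 2/3 ∫_0^{3} (2 - θ) cos(7*pi*θ/3) dθ.
Integrating by parts (boundary term plus one more integral), an antiderivative of (2 - θ) cos(7*pi*θ/3) is -3*θ*sin(7*pi*θ/3)/(7*pi) + 6*sin(7*pi*θ/3)/(7*pi) - 9*cos(7*pi*θ/3)/(49*pi**2); evaluating from 0 to 3: ∫_{0}^{3} (2 - θ) cos(7*pi*θ/3) dθ = (9/(49*pi**2)) - (-9/(49*pi**2)) = 18/(49*pi**2).
Hence a_7 = (2/3)·(18/(49*pi**2)) = 12/(49*pi**2).

12/(49*pi**2)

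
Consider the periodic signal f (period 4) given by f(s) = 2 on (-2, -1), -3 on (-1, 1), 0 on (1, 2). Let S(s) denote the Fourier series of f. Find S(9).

-3/2

s = 9 differs from s = 1 by 2 full period(s), and the series is 4-periodic.
At s = 1 the one-sided limits are f(1^-) = -3 and f(1^+) = 0.
By Dirichlet's theorem the series converges to their average, [(-3) + (0)]/2 = -3/2.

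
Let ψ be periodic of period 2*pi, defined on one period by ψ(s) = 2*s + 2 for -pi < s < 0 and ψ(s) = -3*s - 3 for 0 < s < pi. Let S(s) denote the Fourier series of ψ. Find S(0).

At s = 0 the one-sided limits are ψ(0^-) = 2 and ψ(0^+) = -3.
By Dirichlet's theorem the series converges to their average, [(2) + (-3)]/2 = -1/2.

-1/2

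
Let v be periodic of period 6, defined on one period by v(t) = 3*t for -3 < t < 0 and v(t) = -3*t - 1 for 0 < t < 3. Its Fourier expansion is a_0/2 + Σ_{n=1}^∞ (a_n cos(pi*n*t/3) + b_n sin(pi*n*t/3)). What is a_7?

36/(49*pi**2)

a_7 = 1/3 ∫_{-3}^{3} v(t) cos(7*pi*t/3) dt.
Split the integral at the breakpoints.
Integrating by parts (boundary term plus one more integral), an antiderivative of (3*t) cos(7*pi*t/3) is 9*t*sin(7*pi*t/3)/(7*pi) + 27*cos(7*pi*t/3)/(49*pi**2); evaluating from -3 to 0: ∫_{-3}^{0} (3*t) cos(7*pi*t/3) dt = (27/(49*pi**2)) - (-27/(49*pi**2)) = 54/(49*pi**2).
Integrating by parts (boundary term plus one more integral), an antiderivative of (-3*t - 1) cos(7*pi*t/3) is -9*t*sin(7*pi*t/3)/(7*pi) - 3*sin(7*pi*t/3)/(7*pi) - 27*cos(7*pi*t/3)/(49*pi**2); evaluating from 0 to 3: ∫_{0}^{3} (-3*t - 1) cos(7*pi*t/3) dt = (27/(49*pi**2)) - (-27/(49*pi**2)) = 54/(49*pi**2).
Summing the pieces and multiplying by (1/3) gives a_7 = 36/(49*pi**2).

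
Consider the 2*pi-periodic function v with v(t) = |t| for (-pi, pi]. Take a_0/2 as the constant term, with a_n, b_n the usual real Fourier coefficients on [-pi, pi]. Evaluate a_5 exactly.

a_5 = 1/pi ∫_{-pi}^{pi} v(t) cos(5*t) dt.
v is even and cos(5*t) is even, so the integrand is even and a_5 = 2/pi ∫_0^{pi} v(t) cos(5*t) dt.
Integrating by parts (boundary term plus one more integral), an antiderivative of (t) cos(5*t) is t*sin(5*t)/5 + cos(5*t)/25; evaluating from 0 to pi: ∫_{0}^{pi} (t) cos(5*t) dt = (-1/25) - (1/25) = -2/25.
Hence a_5 = (2/pi)·(-2/25) = -4/(25*pi).

-4/(25*pi)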